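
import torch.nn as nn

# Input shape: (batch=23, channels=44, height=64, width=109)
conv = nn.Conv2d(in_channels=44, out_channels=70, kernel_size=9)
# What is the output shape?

Input shape: (23, 44, 64, 109)
Output shape: (23, 70, 56, 101)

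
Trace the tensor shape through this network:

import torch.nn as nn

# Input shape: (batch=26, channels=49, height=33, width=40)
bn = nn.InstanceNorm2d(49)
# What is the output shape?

Input shape: (26, 49, 33, 40)
Output shape: (26, 49, 33, 40)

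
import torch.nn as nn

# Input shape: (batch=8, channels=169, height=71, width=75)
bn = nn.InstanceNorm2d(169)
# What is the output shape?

Input shape: (8, 169, 71, 75)
Output shape: (8, 169, 71, 75)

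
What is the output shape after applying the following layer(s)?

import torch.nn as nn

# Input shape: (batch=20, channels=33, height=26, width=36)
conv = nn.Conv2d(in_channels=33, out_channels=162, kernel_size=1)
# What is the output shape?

Input shape: (20, 33, 26, 36)
Output shape: (20, 162, 26, 36)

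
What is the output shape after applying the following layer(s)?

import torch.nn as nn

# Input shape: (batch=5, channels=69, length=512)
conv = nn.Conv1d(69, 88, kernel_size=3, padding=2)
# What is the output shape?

Input shape: (5, 69, 512)
Output shape: (5, 88, 514)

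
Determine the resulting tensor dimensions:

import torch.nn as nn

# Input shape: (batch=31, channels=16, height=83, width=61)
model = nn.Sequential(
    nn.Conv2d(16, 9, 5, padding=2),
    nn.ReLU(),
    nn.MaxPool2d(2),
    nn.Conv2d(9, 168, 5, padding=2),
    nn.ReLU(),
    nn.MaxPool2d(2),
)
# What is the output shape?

Input shape: (31, 16, 83, 61)
  -> after first Conv2d: (31, 9, 83, 61)
  -> after first MaxPool2d: (31, 9, 41, 30)
  -> after second Conv2d: (31, 168, 41, 30)
Output shape: (31, 168, 20, 15)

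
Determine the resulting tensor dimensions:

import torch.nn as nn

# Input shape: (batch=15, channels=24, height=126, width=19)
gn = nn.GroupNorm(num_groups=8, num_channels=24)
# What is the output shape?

Input shape: (15, 24, 126, 19)
Output shape: (15, 24, 126, 19)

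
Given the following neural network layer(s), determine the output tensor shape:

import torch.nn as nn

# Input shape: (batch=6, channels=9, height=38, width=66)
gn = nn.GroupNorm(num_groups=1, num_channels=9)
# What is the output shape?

Input shape: (6, 9, 38, 66)
Output shape: (6, 9, 38, 66)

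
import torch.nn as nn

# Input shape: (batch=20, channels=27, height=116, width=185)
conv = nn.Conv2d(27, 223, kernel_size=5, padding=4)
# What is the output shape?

Input shape: (20, 27, 116, 185)
Output shape: (20, 223, 120, 189)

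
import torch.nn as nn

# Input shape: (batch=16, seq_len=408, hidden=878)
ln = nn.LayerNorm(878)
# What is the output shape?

Input shape: (16, 408, 878)
Output shape: (16, 408, 878)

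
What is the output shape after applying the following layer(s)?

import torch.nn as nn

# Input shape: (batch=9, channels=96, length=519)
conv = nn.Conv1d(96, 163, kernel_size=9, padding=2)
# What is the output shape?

Input shape: (9, 96, 519)
Output shape: (9, 163, 515)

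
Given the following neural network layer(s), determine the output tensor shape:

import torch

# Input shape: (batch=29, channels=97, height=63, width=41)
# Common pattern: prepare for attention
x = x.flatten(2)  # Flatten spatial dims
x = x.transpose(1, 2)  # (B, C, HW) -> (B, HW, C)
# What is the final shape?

Input shape: (29, 97, 63, 41)
  -> after flatten(2): (29, 97, 2583)
Output shape: (29, 2583, 97)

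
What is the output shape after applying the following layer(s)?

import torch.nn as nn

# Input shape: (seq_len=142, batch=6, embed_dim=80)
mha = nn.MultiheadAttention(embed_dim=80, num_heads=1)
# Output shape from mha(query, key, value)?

Input shape: (142, 6, 80)
Output shape: (142, 6, 80)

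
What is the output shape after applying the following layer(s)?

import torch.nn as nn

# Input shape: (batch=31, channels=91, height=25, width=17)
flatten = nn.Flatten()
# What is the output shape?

Input shape: (31, 91, 25, 17)
Output shape: (31, 38675)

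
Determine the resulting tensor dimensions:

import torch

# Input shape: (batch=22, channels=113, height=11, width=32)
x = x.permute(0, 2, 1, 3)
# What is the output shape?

Input shape: (22, 113, 11, 32)
Output shape: (22, 11, 113, 32)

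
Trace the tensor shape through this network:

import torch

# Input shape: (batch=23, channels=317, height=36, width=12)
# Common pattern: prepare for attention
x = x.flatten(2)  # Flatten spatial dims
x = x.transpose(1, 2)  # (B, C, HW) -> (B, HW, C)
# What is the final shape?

Input shape: (23, 317, 36, 12)
  -> after flatten(2): (23, 317, 432)
Output shape: (23, 432, 317)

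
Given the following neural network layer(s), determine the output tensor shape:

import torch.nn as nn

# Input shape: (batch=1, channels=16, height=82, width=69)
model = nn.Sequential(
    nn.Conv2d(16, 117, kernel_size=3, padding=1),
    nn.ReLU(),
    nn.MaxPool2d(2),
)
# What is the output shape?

Input shape: (1, 16, 82, 69)
  -> after Conv2d: (1, 117, 82, 69)
  -> after ReLU: (1, 117, 82, 69)
Output shape: (1, 117, 41, 34)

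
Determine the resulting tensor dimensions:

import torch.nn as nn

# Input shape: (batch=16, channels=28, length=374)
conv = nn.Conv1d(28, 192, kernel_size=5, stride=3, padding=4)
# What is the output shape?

Input shape: (16, 28, 374)
Output shape: (16, 192, 126)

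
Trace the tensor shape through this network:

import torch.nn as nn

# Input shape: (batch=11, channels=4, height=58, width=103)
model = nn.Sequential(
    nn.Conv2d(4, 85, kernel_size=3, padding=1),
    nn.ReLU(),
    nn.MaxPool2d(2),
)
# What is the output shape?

Input shape: (11, 4, 58, 103)
  -> after Conv2d: (11, 85, 58, 103)
  -> after ReLU: (11, 85, 58, 103)
Output shape: (11, 85, 29, 51)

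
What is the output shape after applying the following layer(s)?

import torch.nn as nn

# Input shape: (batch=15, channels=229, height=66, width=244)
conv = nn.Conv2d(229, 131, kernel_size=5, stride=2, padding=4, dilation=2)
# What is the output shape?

Input shape: (15, 229, 66, 244)
Output shape: (15, 131, 33, 122)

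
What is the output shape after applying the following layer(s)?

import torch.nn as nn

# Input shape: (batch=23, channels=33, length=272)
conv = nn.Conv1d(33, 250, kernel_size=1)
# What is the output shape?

Input shape: (23, 33, 272)
Output shape: (23, 250, 272)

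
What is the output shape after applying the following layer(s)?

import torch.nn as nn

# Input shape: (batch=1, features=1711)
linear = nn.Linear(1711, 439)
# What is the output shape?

Input shape: (1, 1711)
Output shape: (1, 439)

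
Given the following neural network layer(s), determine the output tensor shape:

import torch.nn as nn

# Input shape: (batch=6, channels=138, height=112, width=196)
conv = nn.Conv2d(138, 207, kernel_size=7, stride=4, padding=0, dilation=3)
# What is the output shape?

Input shape: (6, 138, 112, 196)
Output shape: (6, 207, 24, 45)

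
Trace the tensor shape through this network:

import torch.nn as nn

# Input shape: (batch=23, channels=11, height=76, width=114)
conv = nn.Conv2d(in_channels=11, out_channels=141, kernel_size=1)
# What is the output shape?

Input shape: (23, 11, 76, 114)
Output shape: (23, 141, 76, 114)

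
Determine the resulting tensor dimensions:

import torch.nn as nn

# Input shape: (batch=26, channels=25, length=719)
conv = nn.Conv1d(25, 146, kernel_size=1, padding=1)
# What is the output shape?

Input shape: (26, 25, 719)
Output shape: (26, 146, 721)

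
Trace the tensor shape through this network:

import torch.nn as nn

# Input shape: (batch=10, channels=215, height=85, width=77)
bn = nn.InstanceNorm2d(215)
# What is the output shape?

Input shape: (10, 215, 85, 77)
Output shape: (10, 215, 85, 77)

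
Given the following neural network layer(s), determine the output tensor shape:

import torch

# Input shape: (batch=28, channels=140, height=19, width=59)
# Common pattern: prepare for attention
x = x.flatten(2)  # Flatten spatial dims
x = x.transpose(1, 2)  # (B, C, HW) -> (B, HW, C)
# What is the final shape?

Input shape: (28, 140, 19, 59)
  -> after flatten(2): (28, 140, 1121)
Output shape: (28, 1121, 140)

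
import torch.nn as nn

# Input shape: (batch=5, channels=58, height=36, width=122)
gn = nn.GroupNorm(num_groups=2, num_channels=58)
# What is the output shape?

Input shape: (5, 58, 36, 122)
Output shape: (5, 58, 36, 122)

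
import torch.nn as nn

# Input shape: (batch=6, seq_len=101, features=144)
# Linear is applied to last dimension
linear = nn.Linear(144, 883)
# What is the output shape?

Input shape: (6, 101, 144)
Output shape: (6, 101, 883)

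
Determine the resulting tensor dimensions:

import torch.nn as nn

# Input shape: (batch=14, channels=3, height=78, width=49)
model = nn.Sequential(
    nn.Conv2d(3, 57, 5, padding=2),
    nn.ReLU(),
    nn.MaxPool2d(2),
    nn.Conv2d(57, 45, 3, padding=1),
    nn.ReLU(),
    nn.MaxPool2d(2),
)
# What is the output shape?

Input shape: (14, 3, 78, 49)
  -> after first Conv2d: (14, 57, 78, 49)
  -> after first MaxPool2d: (14, 57, 39, 24)
  -> after second Conv2d: (14, 45, 39, 24)
Output shape: (14, 45, 19, 12)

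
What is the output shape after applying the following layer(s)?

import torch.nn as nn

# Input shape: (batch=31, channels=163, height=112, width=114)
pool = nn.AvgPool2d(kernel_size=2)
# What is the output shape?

Input shape: (31, 163, 112, 114)
Output shape: (31, 163, 56, 57)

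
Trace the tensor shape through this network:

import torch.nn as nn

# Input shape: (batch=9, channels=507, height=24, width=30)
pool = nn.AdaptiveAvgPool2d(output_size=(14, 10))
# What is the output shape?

Input shape: (9, 507, 24, 30)
Output shape: (9, 507, 14, 10)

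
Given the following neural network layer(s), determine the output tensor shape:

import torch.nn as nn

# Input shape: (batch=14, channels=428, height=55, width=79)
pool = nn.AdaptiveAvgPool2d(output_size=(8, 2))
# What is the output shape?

Input shape: (14, 428, 55, 79)
Output shape: (14, 428, 8, 2)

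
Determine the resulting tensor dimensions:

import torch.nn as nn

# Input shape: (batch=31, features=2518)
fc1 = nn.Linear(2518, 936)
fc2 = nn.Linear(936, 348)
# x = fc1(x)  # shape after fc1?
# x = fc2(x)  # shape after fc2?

Input shape: (31, 2518)
  -> after fc1: (31, 936)
Output shape: (31, 348)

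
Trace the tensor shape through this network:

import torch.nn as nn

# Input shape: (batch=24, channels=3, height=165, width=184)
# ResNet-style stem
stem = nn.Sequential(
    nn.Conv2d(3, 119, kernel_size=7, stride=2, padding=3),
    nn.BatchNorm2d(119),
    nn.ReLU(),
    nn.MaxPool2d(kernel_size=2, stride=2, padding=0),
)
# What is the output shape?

Input shape: (24, 3, 165, 184)
  -> after Conv2d 7x7 stride=2: (24, 119, 83, 92)
Output shape: (24, 119, 41, 46)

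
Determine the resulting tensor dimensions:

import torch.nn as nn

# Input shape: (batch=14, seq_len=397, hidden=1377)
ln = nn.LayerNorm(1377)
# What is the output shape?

Input shape: (14, 397, 1377)
Output shape: (14, 397, 1377)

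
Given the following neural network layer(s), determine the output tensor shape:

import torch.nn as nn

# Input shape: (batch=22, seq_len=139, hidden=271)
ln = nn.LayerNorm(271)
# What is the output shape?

Input shape: (22, 139, 271)
Output shape: (22, 139, 271)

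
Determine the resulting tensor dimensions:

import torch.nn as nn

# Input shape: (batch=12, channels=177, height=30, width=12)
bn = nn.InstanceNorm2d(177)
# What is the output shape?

Input shape: (12, 177, 30, 12)
Output shape: (12, 177, 30, 12)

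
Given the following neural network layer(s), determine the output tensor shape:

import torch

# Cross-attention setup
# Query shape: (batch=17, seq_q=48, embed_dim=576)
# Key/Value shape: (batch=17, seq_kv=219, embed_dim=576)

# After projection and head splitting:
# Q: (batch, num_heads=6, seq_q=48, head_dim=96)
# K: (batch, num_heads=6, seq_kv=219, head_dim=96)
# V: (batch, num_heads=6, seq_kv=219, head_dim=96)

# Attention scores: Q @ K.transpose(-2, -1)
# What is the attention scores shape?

Input shape: (17, 48, 576)
Output shape: (17, 6, 48, 219)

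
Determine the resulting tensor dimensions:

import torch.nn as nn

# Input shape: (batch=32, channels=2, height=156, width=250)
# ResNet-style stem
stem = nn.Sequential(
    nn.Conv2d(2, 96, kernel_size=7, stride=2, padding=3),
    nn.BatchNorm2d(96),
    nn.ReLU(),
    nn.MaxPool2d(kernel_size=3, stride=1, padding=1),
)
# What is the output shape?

Input shape: (32, 2, 156, 250)
  -> after Conv2d 7x7 stride=2: (32, 96, 78, 125)
Output shape: (32, 96, 78, 125)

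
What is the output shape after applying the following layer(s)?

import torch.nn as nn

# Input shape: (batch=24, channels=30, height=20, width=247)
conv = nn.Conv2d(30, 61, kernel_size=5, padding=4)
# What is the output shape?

Input shape: (24, 30, 20, 247)
Output shape: (24, 61, 24, 251)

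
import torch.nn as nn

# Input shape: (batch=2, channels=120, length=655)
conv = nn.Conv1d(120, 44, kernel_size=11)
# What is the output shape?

Input shape: (2, 120, 655)
Output shape: (2, 44, 645)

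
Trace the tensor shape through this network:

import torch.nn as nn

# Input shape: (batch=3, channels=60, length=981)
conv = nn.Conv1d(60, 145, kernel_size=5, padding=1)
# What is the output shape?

Input shape: (3, 60, 981)
Output shape: (3, 145, 979)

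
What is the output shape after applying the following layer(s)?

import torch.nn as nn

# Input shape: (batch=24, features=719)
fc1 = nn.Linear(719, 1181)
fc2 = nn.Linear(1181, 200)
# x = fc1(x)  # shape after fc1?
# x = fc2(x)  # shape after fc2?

Input shape: (24, 719)
  -> after fc1: (24, 1181)
Output shape: (24, 200)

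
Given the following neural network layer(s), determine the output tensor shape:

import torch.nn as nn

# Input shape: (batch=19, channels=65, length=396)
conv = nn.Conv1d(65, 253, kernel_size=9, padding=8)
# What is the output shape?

Input shape: (19, 65, 396)
Output shape: (19, 253, 404)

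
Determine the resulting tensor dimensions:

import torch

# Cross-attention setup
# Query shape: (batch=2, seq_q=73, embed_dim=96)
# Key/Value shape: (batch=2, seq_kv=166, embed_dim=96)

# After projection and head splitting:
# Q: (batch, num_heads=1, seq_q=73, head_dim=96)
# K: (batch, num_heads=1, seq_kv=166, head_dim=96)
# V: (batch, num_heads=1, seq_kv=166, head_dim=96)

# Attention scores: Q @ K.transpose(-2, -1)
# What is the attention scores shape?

Input shape: (2, 73, 96)
Output shape: (2, 1, 73, 166)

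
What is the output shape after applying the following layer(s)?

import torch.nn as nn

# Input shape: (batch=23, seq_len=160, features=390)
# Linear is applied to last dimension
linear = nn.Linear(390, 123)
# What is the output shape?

Input shape: (23, 160, 390)
Output shape: (23, 160, 123)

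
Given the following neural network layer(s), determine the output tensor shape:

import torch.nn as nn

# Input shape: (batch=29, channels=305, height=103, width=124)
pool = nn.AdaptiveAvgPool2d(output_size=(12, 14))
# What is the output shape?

Input shape: (29, 305, 103, 124)
Output shape: (29, 305, 12, 14)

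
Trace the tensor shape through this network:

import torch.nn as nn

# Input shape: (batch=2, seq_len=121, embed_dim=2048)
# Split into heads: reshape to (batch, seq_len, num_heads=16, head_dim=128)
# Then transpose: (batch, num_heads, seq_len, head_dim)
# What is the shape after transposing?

Input shape: (2, 121, 2048)
  -> after reshape: (2, 121, 16, 128)
Output shape: (2, 16, 121, 128)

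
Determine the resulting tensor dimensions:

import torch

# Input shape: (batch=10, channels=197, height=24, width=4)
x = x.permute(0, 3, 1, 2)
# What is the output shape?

Input shape: (10, 197, 24, 4)
Output shape: (10, 4, 197, 24)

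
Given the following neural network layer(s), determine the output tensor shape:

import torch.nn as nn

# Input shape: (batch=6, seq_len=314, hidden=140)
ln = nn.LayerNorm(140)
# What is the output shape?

Input shape: (6, 314, 140)
Output shape: (6, 314, 140)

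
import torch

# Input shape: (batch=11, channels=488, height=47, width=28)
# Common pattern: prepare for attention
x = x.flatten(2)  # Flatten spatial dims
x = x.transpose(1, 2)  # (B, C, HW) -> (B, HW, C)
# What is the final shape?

Input shape: (11, 488, 47, 28)
  -> after flatten(2): (11, 488, 1316)
Output shape: (11, 1316, 488)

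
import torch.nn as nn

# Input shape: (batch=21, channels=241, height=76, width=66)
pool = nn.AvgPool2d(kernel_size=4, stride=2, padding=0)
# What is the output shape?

Input shape: (21, 241, 76, 66)
Output shape: (21, 241, 37, 32)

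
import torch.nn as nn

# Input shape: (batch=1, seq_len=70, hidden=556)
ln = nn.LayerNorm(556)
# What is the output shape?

Input shape: (1, 70, 556)
Output shape: (1, 70, 556)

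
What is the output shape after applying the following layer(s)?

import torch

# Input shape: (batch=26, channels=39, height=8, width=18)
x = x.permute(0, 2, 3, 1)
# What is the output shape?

Input shape: (26, 39, 8, 18)
Output shape: (26, 8, 18, 39)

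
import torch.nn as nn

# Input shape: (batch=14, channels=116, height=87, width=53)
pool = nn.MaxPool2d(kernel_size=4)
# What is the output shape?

Input shape: (14, 116, 87, 53)
Output shape: (14, 116, 21, 13)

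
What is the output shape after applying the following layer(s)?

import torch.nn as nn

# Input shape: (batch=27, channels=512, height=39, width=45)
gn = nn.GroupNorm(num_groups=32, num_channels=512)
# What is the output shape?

Input shape: (27, 512, 39, 45)
Output shape: (27, 512, 39, 45)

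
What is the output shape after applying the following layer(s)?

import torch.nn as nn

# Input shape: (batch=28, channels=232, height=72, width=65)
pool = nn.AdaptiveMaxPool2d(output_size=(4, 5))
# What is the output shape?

Input shape: (28, 232, 72, 65)
Output shape: (28, 232, 4, 5)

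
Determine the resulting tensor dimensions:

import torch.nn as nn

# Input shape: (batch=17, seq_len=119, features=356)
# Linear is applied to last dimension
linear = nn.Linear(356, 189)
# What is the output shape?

Input shape: (17, 119, 356)
Output shape: (17, 119, 189)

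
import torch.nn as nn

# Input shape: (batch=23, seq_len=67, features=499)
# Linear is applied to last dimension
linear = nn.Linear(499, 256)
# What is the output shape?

Input shape: (23, 67, 499)
Output shape: (23, 67, 256)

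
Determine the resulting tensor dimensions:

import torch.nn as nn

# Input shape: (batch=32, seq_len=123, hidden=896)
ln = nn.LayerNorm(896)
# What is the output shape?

Input shape: (32, 123, 896)
Output shape: (32, 123, 896)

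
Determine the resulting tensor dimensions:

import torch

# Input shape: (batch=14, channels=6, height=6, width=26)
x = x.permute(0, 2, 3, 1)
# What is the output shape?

Input shape: (14, 6, 6, 26)
Output shape: (14, 6, 26, 6)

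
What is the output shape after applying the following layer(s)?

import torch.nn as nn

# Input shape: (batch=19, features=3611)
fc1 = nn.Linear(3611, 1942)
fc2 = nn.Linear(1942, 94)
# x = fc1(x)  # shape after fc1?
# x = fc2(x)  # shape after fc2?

Input shape: (19, 3611)
  -> after fc1: (19, 1942)
Output shape: (19, 94)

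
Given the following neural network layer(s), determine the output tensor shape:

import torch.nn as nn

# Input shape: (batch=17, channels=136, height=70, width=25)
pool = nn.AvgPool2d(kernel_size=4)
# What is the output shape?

Input shape: (17, 136, 70, 25)
Output shape: (17, 136, 17, 6)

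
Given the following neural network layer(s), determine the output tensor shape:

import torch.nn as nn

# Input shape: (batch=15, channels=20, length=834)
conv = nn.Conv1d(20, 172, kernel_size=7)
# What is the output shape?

Input shape: (15, 20, 834)
Output shape: (15, 172, 828)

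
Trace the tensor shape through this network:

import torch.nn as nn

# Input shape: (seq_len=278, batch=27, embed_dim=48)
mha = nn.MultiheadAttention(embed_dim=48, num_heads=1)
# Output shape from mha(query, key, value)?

Input shape: (278, 27, 48)
Output shape: (278, 27, 48)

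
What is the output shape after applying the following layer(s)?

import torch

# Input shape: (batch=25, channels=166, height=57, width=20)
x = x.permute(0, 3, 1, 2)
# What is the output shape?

Input shape: (25, 166, 57, 20)
Output shape: (25, 20, 166, 57)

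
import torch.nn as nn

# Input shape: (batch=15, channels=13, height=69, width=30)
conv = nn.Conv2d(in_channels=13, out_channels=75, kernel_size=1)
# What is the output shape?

Input shape: (15, 13, 69, 30)
Output shape: (15, 75, 69, 30)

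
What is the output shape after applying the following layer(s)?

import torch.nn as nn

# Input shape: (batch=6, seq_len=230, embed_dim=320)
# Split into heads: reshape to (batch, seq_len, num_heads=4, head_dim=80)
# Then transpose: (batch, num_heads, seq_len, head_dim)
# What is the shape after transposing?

Input shape: (6, 230, 320)
  -> after reshape: (6, 230, 4, 80)
Output shape: (6, 4, 230, 80)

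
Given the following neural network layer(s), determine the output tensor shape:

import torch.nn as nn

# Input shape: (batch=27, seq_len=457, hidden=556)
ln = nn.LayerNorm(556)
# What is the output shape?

Input shape: (27, 457, 556)
Output shape: (27, 457, 556)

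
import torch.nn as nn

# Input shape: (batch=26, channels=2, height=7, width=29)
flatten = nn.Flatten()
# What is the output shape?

Input shape: (26, 2, 7, 29)
Output shape: (26, 406)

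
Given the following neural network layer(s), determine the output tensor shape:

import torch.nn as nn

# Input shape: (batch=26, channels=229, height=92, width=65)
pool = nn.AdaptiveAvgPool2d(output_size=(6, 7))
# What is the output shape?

Input shape: (26, 229, 92, 65)
Output shape: (26, 229, 6, 7)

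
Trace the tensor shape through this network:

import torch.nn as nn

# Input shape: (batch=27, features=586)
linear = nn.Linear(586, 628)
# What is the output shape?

Input shape: (27, 586)
Output shape: (27, 628)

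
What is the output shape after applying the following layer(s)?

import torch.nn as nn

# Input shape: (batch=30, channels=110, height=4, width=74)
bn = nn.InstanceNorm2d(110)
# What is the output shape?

Input shape: (30, 110, 4, 74)
Output shape: (30, 110, 4, 74)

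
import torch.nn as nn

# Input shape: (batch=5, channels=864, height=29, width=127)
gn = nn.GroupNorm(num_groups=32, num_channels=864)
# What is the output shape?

Input shape: (5, 864, 29, 127)
Output shape: (5, 864, 29, 127)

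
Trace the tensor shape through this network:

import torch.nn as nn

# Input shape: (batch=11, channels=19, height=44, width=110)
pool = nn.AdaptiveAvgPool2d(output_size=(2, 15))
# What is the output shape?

Input shape: (11, 19, 44, 110)
Output shape: (11, 19, 2, 15)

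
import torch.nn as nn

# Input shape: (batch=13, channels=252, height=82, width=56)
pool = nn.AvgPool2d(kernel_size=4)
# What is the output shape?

Input shape: (13, 252, 82, 56)
Output shape: (13, 252, 20, 14)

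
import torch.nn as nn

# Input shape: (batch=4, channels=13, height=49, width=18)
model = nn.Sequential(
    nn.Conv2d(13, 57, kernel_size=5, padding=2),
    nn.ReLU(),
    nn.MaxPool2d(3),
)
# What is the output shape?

Input shape: (4, 13, 49, 18)
  -> after Conv2d: (4, 57, 49, 18)
  -> after ReLU: (4, 57, 49, 18)
Output shape: (4, 57, 16, 6)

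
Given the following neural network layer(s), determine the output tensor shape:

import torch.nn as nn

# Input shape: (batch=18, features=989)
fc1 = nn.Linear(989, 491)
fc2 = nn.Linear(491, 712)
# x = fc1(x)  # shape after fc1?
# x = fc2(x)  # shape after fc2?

Input shape: (18, 989)
  -> after fc1: (18, 491)
Output shape: (18, 712)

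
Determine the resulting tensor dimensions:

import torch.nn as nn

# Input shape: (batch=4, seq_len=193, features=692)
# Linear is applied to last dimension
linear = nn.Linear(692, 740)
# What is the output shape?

Input shape: (4, 193, 692)
Output shape: (4, 193, 740)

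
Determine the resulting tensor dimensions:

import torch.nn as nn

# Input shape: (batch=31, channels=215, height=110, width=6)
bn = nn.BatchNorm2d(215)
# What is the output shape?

Input shape: (31, 215, 110, 6)
Output shape: (31, 215, 110, 6)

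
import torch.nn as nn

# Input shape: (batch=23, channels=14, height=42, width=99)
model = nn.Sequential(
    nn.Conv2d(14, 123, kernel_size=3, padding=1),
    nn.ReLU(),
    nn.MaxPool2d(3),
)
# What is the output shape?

Input shape: (23, 14, 42, 99)
  -> after Conv2d: (23, 123, 42, 99)
  -> after ReLU: (23, 123, 42, 99)
Output shape: (23, 123, 14, 33)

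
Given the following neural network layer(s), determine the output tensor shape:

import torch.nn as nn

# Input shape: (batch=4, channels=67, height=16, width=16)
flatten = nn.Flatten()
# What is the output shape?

Input shape: (4, 67, 16, 16)
Output shape: (4, 17152)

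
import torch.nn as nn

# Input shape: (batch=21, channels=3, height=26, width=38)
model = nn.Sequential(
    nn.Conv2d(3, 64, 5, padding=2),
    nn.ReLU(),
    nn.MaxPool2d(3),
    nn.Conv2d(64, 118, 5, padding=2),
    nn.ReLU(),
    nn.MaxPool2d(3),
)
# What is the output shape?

Input shape: (21, 3, 26, 38)
  -> after first Conv2d: (21, 64, 26, 38)
  -> after first MaxPool2d: (21, 64, 8, 12)
  -> after second Conv2d: (21, 118, 8, 12)
Output shape: (21, 118, 2, 4)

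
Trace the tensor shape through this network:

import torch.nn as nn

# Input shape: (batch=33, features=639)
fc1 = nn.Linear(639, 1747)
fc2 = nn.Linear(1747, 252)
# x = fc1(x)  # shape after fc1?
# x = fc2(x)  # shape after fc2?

Input shape: (33, 639)
  -> after fc1: (33, 1747)
Output shape: (33, 252)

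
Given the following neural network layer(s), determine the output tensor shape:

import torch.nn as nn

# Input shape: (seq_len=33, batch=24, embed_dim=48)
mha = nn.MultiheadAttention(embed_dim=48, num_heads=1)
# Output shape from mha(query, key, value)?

Input shape: (33, 24, 48)
Output shape: (33, 24, 48)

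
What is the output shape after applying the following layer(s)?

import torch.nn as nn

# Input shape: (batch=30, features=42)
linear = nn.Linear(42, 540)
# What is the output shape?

Input shape: (30, 42)
Output shape: (30, 540)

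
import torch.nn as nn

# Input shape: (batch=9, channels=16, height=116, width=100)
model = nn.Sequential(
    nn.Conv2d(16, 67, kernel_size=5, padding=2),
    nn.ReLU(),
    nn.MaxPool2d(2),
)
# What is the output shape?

Input shape: (9, 16, 116, 100)
  -> after Conv2d: (9, 67, 116, 100)
  -> after ReLU: (9, 67, 116, 100)
Output shape: (9, 67, 58, 50)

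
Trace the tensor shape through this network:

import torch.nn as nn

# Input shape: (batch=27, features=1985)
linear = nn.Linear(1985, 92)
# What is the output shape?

Input shape: (27, 1985)
Output shape: (27, 92)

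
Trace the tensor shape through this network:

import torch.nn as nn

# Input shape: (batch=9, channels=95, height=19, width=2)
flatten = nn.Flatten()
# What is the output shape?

Input shape: (9, 95, 19, 2)
Output shape: (9, 3610)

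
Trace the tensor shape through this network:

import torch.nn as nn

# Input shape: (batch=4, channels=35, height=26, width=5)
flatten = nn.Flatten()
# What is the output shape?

Input shape: (4, 35, 26, 5)
Output shape: (4, 4550)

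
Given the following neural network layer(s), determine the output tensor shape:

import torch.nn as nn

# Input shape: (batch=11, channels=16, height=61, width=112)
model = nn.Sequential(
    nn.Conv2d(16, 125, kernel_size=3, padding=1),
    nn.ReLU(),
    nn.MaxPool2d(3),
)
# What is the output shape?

Input shape: (11, 16, 61, 112)
  -> after Conv2d: (11, 125, 61, 112)
  -> after ReLU: (11, 125, 61, 112)
Output shape: (11, 125, 20, 37)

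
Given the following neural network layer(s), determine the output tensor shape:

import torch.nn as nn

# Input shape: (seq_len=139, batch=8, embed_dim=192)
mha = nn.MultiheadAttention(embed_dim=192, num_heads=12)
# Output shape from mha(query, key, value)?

Input shape: (139, 8, 192)
Output shape: (139, 8, 192)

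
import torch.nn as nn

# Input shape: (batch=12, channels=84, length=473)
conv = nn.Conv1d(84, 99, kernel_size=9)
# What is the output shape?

Input shape: (12, 84, 473)
Output shape: (12, 99, 465)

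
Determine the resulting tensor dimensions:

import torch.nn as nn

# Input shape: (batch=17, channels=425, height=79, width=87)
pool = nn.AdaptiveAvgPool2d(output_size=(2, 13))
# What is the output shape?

Input shape: (17, 425, 79, 87)
Output shape: (17, 425, 2, 13)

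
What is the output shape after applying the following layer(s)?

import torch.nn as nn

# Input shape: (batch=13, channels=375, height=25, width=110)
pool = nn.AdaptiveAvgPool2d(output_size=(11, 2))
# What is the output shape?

Input shape: (13, 375, 25, 110)
Output shape: (13, 375, 11, 2)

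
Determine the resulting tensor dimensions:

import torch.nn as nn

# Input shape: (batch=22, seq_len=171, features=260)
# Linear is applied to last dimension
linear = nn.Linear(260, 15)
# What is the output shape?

Input shape: (22, 171, 260)
Output shape: (22, 171, 15)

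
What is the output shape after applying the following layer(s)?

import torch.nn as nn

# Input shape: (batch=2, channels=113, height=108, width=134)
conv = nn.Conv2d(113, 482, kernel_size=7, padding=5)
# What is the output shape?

Input shape: (2, 113, 108, 134)
Output shape: (2, 482, 112, 138)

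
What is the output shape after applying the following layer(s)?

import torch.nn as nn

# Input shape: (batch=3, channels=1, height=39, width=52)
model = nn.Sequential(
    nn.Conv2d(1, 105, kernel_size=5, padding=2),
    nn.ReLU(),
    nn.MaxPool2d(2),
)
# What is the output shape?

Input shape: (3, 1, 39, 52)
  -> after Conv2d: (3, 105, 39, 52)
  -> after ReLU: (3, 105, 39, 52)
Output shape: (3, 105, 19, 26)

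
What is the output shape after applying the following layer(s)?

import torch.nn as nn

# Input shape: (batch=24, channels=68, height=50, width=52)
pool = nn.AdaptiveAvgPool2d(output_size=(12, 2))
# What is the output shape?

Input shape: (24, 68, 50, 52)
Output shape: (24, 68, 12, 2)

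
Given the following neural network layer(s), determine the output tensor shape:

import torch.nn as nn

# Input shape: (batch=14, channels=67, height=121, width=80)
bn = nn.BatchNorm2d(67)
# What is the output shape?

Input shape: (14, 67, 121, 80)
Output shape: (14, 67, 121, 80)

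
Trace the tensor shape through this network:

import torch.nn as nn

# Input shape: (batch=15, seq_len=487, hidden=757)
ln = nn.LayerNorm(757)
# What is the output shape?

Input shape: (15, 487, 757)
Output shape: (15, 487, 757)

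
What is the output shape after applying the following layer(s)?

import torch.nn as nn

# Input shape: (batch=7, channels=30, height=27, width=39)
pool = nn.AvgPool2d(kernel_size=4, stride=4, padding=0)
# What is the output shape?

Input shape: (7, 30, 27, 39)
Output shape: (7, 30, 6, 9)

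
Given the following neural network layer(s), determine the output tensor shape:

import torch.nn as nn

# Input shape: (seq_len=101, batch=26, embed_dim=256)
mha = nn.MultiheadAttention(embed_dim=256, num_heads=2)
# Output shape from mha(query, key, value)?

Input shape: (101, 26, 256)
Output shape: (101, 26, 256)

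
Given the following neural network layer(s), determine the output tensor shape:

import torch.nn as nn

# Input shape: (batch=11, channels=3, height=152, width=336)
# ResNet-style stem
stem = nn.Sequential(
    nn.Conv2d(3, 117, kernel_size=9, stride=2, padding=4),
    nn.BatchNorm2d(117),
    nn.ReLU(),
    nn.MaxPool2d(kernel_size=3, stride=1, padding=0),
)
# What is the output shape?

Input shape: (11, 3, 152, 336)
  -> after Conv2d 9x9 stride=2: (11, 117, 76, 168)
Output shape: (11, 117, 74, 166)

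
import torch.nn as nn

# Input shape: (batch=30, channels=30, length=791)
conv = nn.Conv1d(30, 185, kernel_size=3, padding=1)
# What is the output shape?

Input shape: (30, 30, 791)
Output shape: (30, 185, 791)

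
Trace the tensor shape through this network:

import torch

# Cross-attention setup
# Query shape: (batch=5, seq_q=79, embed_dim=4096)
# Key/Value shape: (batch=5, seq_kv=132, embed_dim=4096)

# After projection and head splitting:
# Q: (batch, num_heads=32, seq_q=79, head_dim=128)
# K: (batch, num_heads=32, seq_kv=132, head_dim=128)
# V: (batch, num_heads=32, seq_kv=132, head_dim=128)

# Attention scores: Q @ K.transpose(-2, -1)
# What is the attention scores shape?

Input shape: (5, 79, 4096)
Output shape: (5, 32, 79, 132)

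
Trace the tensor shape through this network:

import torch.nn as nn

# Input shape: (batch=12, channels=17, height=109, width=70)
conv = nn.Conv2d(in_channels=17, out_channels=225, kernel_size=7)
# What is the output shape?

Input shape: (12, 17, 109, 70)
Output shape: (12, 225, 103, 64)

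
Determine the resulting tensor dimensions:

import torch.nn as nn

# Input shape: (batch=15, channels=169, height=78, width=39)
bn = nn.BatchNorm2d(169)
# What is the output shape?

Input shape: (15, 169, 78, 39)
Output shape: (15, 169, 78, 39)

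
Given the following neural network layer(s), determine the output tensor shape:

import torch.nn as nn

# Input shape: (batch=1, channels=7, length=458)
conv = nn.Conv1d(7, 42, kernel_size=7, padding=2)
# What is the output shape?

Input shape: (1, 7, 458)
Output shape: (1, 42, 456)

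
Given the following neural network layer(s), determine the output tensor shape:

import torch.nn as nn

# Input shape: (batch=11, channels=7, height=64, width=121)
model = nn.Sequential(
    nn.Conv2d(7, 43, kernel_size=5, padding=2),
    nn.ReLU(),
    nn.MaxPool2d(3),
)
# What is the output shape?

Input shape: (11, 7, 64, 121)
  -> after Conv2d: (11, 43, 64, 121)
  -> after ReLU: (11, 43, 64, 121)
Output shape: (11, 43, 21, 40)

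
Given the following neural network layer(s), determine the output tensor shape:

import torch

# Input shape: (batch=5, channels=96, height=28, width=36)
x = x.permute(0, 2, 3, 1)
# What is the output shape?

Input shape: (5, 96, 28, 36)
Output shape: (5, 28, 36, 96)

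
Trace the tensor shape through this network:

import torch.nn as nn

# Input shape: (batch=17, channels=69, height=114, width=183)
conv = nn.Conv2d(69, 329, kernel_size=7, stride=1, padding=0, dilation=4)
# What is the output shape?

Input shape: (17, 69, 114, 183)
Output shape: (17, 329, 90, 159)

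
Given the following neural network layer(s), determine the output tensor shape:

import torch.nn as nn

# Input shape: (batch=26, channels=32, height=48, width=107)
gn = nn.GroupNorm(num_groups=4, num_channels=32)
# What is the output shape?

Input shape: (26, 32, 48, 107)
Output shape: (26, 32, 48, 107)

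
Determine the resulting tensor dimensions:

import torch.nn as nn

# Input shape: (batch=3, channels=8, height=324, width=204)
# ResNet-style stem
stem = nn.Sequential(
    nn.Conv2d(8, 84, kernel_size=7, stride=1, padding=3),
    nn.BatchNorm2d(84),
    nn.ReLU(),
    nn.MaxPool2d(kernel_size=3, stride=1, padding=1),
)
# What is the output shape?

Input shape: (3, 8, 324, 204)
  -> after Conv2d 7x7 stride=1: (3, 84, 324, 204)
Output shape: (3, 84, 324, 204)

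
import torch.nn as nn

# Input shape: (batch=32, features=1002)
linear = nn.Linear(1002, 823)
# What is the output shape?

Input shape: (32, 1002)
Output shape: (32, 823)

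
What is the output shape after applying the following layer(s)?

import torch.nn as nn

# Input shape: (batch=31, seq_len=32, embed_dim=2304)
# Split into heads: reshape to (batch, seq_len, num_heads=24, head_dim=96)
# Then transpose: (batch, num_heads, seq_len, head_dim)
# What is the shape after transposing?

Input shape: (31, 32, 2304)
  -> after reshape: (31, 32, 24, 96)
Output shape: (31, 24, 32, 96)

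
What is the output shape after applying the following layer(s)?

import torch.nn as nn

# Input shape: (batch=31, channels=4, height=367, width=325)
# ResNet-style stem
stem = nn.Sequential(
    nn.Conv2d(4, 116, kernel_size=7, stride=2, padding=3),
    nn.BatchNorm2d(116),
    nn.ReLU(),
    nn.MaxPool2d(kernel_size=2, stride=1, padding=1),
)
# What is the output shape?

Input shape: (31, 4, 367, 325)
  -> after Conv2d 7x7 stride=2: (31, 116, 184, 163)
Output shape: (31, 116, 185, 164)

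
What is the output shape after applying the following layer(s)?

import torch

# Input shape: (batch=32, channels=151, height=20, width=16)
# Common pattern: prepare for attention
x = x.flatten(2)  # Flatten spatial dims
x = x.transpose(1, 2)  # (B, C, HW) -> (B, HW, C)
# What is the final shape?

Input shape: (32, 151, 20, 16)
  -> after flatten(2): (32, 151, 320)
Output shape: (32, 320, 151)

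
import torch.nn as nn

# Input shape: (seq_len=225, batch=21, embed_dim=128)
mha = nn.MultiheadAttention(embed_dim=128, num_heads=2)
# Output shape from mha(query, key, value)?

Input shape: (225, 21, 128)
Output shape: (225, 21, 128)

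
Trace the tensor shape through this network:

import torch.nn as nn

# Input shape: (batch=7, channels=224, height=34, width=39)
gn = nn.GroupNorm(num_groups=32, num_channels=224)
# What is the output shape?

Input shape: (7, 224, 34, 39)
Output shape: (7, 224, 34, 39)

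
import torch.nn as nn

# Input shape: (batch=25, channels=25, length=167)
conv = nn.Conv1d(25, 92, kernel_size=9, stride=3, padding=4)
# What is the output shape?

Input shape: (25, 25, 167)
Output shape: (25, 92, 56)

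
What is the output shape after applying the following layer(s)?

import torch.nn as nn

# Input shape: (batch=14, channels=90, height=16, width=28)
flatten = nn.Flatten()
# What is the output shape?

Input shape: (14, 90, 16, 28)
Output shape: (14, 40320)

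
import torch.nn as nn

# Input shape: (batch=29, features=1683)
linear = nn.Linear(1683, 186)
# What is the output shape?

Input shape: (29, 1683)
Output shape: (29, 186)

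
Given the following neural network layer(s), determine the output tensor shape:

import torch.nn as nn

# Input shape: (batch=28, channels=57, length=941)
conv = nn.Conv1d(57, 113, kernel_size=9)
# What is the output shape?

Input shape: (28, 57, 941)
Output shape: (28, 113, 933)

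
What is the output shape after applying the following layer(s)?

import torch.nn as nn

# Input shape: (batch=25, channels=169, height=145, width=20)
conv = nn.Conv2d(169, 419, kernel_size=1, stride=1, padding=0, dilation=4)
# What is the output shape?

Input shape: (25, 169, 145, 20)
Output shape: (25, 419, 145, 20)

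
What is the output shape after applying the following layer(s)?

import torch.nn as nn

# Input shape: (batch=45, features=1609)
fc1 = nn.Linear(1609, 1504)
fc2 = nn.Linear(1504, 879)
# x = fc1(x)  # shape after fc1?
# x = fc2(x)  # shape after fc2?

Input shape: (45, 1609)
  -> after fc1: (45, 1504)
Output shape: (45, 879)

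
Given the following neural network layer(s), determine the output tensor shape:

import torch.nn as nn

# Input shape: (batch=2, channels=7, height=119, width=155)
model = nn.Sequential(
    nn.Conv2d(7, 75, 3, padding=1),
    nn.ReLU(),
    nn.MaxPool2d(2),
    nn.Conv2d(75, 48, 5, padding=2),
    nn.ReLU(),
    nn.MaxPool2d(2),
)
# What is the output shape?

Input shape: (2, 7, 119, 155)
  -> after first Conv2d: (2, 75, 119, 155)
  -> after first MaxPool2d: (2, 75, 59, 77)
  -> after second Conv2d: (2, 48, 59, 77)
Output shape: (2, 48, 29, 38)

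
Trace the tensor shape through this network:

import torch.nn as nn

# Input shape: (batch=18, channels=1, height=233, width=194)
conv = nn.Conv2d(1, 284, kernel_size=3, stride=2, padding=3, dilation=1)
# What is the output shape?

Input shape: (18, 1, 233, 194)
Output shape: (18, 284, 119, 99)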